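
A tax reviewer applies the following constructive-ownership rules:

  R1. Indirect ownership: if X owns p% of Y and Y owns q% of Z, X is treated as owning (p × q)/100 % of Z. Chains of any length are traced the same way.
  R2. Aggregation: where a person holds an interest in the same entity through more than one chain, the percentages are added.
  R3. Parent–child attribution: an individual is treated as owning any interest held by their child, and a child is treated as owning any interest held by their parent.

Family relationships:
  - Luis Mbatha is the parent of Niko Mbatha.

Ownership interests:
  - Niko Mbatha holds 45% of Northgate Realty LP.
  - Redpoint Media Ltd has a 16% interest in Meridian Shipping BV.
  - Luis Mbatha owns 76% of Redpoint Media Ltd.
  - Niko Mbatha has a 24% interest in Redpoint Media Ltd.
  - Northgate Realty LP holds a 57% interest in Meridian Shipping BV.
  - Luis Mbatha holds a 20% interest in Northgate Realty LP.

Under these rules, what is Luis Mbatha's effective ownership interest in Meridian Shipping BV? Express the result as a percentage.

By parent–child attribution (R3), Luis Mbatha is treated as also owning Niko Mbatha's interest in Redpoint Media Ltd, giving 76% + 24% = 100%.
By parent–child attribution (R3), Luis Mbatha is treated as also owning Niko Mbatha's interest in Northgate Realty LP, giving 20% + 45% = 65%.
Chain via Redpoint Media Ltd (R1): 100% × 16% = 16% of Meridian Shipping BV.
Chain via Northgate Realty LP (R1): 65% × 57% = 37.05% of Meridian Shipping BV.
Aggregating (R2): 16% + 37.05% = 53.05%.

53.05%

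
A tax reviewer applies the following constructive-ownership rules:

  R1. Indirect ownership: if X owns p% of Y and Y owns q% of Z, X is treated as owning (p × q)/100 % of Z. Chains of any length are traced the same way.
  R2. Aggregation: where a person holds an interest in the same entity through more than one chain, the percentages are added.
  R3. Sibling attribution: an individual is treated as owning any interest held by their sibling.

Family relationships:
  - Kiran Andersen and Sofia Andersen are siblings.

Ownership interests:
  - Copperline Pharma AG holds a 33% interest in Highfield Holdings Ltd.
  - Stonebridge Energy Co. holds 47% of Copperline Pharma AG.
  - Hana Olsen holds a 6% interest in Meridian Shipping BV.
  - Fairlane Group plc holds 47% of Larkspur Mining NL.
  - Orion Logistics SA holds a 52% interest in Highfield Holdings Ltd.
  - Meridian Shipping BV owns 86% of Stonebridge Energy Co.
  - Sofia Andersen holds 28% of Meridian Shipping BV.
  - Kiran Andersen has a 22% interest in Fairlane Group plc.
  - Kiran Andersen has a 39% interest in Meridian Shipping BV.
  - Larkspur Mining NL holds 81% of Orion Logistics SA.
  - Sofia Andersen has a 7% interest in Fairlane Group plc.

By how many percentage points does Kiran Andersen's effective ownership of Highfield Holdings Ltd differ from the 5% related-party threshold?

9.677818

By sibling attribution (R3), Kiran Andersen is treated as also owning Sofia Andersen's interest in Meridian Shipping BV, giving 39% + 28% = 67%.
By sibling attribution (R3), Kiran Andersen is treated as also owning Sofia Andersen's interest in Fairlane Group plc, giving 22% + 7% = 29%.
Chain via Meridian Shipping BV → Stonebridge Energy Co. → Copperline Pharma AG (R1): 67% × 86% × 47% × 33% = 8.936862% of Highfield Holdings Ltd.
Chain via Fairlane Group plc → Larkspur Mining NL → Orion Logistics SA (R1): 29% × 47% × 81% × 52% = 5.740956% of Highfield Holdings Ltd.
Aggregating (R2): 8.936862% + 5.740956% = 14.677818%.
14.677818% exceeds the 5% threshold by 9.677818 percentage points.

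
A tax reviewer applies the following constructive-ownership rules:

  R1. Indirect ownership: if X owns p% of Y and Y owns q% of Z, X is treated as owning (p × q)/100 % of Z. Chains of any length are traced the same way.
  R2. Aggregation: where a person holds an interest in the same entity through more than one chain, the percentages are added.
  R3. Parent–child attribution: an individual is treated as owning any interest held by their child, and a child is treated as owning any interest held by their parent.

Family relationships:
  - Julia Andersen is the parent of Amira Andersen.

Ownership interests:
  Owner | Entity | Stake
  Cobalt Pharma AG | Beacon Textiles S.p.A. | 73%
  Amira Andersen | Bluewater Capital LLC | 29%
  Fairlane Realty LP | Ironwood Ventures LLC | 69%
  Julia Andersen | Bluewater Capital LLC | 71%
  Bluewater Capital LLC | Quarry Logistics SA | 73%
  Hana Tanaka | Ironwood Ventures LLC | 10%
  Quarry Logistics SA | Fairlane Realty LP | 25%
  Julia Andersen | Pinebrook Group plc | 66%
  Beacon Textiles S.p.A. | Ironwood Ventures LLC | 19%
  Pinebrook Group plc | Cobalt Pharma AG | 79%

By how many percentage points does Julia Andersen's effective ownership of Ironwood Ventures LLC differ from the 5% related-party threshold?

By parent–child attribution (R3), Julia Andersen is treated as also owning Amira Andersen's interest in Bluewater Capital LLC, giving 71% + 29% = 100%.
Chain via Bluewater Capital LLC → Quarry Logistics SA → Fairlane Realty LP (R1): 100% × 73% × 25% × 69% = 12.5925% of Ironwood Ventures LLC.
Chain via Pinebrook Group plc → Cobalt Pharma AG → Beacon Textiles S.p.A. (R1): 66% × 79% × 73% × 19% = 7.231818% of Ironwood Ventures LLC.
Aggregating (R2): 12.5925% + 7.231818% = 19.824318%.
19.824318% exceeds the 5% threshold by 14.824318 percentage points.

14.824318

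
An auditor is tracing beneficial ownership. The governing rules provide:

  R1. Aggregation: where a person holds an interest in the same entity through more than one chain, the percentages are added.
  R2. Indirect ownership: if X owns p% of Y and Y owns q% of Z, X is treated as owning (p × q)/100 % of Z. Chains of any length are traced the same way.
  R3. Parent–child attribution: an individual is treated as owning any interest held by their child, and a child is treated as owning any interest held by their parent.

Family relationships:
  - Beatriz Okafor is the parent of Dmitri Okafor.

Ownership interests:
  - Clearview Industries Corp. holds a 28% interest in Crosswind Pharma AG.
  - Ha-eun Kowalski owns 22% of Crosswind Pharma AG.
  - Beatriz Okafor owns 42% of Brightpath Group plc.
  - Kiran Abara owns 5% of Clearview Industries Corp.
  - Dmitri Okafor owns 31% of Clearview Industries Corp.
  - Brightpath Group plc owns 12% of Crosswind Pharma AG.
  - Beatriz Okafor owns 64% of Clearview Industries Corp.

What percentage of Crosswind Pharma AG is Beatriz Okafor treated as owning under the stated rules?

31.64%

By parent–child attribution (R3), Beatriz Okafor is treated as also owning Dmitri Okafor's interest in Clearview Industries Corp, giving 64% + 31% = 95%.
Chain via Clearview Industries Corp. (R2): 95% × 28% = 26.6% of Crosswind Pharma AG.
Chain via Brightpath Group plc (R2): 42% × 12% = 5.04% of Crosswind Pharma AG.
Aggregating (R1): 26.6% + 5.04% = 31.64%.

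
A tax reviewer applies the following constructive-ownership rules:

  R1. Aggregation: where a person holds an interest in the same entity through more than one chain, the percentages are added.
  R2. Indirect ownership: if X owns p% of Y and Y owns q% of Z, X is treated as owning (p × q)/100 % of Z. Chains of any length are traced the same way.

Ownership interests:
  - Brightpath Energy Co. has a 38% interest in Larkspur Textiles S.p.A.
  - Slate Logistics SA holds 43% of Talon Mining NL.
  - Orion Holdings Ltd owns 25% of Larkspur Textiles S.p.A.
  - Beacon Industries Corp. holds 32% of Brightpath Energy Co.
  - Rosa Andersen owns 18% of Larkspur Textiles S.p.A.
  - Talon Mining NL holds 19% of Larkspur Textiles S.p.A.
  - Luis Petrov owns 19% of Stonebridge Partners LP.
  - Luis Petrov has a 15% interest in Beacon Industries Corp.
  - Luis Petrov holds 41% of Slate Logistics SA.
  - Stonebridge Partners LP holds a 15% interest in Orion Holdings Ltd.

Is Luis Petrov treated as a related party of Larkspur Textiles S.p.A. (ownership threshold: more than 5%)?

Chain via Stonebridge Partners LP → Orion Holdings Ltd (R2): 19% × 15% × 25% = 0.7125% of Larkspur Textiles S.p.A.
Chain via Beacon Industries Corp. → Brightpath Energy Co. (R2): 15% × 32% × 38% = 1.824% of Larkspur Textiles S.p.A.
Chain via Slate Logistics SA → Talon Mining NL (R2): 41% × 43% × 19% = 3.3497% of Larkspur Textiles S.p.A.
Aggregating (R1): 0.7125% + 1.824% + 3.3497% = 5.8862%.
5.8862% exceeds the 5% threshold, so Luis is a related party to Larkspur Textiles S.p.A.

Yes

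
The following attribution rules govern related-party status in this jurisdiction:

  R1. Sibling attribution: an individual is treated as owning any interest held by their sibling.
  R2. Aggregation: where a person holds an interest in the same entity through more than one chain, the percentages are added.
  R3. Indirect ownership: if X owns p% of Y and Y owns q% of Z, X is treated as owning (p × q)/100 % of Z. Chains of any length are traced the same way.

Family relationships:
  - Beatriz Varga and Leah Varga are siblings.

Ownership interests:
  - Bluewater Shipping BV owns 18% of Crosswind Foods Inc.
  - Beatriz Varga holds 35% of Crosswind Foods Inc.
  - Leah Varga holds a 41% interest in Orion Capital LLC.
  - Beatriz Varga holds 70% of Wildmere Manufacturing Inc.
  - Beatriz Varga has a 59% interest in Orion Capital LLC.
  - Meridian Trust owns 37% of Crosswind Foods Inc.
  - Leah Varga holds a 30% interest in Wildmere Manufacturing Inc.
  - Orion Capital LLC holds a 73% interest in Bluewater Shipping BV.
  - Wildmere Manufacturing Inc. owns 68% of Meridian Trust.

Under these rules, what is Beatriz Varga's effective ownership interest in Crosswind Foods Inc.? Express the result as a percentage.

73.3%

By sibling attribution (R1), Beatriz Varga is treated as also owning Leah Varga's interest in Wildmere Manufacturing Inc, giving 70% + 30% = 100%.
By sibling attribution (R1), Beatriz Varga is treated as also owning Leah Varga's interest in Orion Capital LLC, giving 59% + 41% = 100%.
Chain via Wildmere Manufacturing Inc. → Meridian Trust (R3): 100% × 68% × 37% = 25.16% of Crosswind Foods Inc.
Chain via Orion Capital LLC → Bluewater Shipping BV (R3): 100% × 73% × 18% = 13.14% of Crosswind Foods Inc.
Direct interest in Crosswind Foods Inc: 35%.
Aggregating (R2): 25.16% + 13.14% + 35% = 73.3%.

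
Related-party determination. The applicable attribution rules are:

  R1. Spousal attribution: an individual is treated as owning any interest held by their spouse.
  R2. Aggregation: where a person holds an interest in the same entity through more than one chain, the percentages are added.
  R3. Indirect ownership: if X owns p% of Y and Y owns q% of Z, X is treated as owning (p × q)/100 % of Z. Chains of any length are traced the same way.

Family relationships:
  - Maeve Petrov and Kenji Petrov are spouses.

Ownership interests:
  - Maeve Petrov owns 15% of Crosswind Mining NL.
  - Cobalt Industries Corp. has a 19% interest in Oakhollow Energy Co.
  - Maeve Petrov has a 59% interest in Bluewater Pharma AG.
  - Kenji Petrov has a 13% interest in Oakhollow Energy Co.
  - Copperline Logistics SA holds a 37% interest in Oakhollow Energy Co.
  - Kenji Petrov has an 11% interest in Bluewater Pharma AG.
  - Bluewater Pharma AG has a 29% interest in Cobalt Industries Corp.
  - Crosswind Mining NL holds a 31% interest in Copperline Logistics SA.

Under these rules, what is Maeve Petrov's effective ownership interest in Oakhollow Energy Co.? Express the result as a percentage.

18.5775%

By spousal attribution (R1), Maeve Petrov is treated as also owning Kenji Petrov's interest in Bluewater Pharma AG, giving 59% + 11% = 70%.
By spousal attribution (R1), Maeve Petrov is treated as owning Kenji Petrov's 13% interest in Oakhollow Energy Co.
Chain via Bluewater Pharma AG → Cobalt Industries Corp. (R3): 70% × 29% × 19% = 3.857% of Oakhollow Energy Co.
Chain via Crosswind Mining NL → Copperline Logistics SA (R3): 15% × 31% × 37% = 1.7205% of Oakhollow Energy Co.
Direct interest in Oakhollow Energy Co: 13%.
Aggregating (R2): 3.857% + 1.7205% + 13% = 18.5775%.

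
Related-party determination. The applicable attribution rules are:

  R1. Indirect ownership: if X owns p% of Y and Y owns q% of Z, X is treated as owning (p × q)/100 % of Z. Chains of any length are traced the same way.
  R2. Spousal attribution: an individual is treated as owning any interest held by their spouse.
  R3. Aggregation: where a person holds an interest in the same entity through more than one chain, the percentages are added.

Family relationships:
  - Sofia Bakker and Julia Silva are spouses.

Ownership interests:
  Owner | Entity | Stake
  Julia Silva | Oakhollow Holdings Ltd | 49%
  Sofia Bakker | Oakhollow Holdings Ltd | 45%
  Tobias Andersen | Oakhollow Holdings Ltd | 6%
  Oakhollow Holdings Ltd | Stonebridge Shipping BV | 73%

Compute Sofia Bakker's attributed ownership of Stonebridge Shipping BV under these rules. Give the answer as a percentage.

By spousal attribution (R2), Sofia Bakker is treated as also owning Julia Silva's interest in Oakhollow Holdings Ltd, giving 45% + 49% = 94%.
Chain via Oakhollow Holdings Ltd (R1): 94% × 73% = 68.62% of Stonebridge Shipping BV.

68.62%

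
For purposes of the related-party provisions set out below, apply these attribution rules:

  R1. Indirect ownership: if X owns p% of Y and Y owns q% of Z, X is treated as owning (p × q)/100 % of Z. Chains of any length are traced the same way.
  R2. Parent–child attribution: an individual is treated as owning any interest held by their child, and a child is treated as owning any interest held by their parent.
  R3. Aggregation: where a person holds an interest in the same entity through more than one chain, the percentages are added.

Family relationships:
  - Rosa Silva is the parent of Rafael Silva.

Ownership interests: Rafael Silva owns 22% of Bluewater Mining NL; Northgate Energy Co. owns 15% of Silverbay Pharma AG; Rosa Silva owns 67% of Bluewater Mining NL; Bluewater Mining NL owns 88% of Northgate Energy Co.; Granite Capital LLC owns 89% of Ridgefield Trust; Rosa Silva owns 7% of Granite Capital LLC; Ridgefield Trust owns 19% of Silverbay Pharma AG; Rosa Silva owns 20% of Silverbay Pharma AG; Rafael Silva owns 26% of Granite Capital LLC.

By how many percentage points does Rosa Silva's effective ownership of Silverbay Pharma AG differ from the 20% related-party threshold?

By parent–child attribution (R2), Rosa Silva is treated as also owning Rafael Silva's interest in Bluewater Mining NL, giving 67% + 22% = 89%.
By parent–child attribution (R2), Rosa Silva is treated as also owning Rafael Silva's interest in Granite Capital LLC, giving 7% + 26% = 33%.
Chain via Bluewater Mining NL → Northgate Energy Co. (R1): 89% × 88% × 15% = 11.748% of Silverbay Pharma AG.
Chain via Granite Capital LLC → Ridgefield Trust (R1): 33% × 89% × 19% = 5.5803% of Silverbay Pharma AG.
Direct interest in Silverbay Pharma AG: 20%.
Aggregating (R3): 11.748% + 5.5803% + 20% = 37.3283%.
37.3283% exceeds the 20% threshold by 17.3283 percentage points.

17.3283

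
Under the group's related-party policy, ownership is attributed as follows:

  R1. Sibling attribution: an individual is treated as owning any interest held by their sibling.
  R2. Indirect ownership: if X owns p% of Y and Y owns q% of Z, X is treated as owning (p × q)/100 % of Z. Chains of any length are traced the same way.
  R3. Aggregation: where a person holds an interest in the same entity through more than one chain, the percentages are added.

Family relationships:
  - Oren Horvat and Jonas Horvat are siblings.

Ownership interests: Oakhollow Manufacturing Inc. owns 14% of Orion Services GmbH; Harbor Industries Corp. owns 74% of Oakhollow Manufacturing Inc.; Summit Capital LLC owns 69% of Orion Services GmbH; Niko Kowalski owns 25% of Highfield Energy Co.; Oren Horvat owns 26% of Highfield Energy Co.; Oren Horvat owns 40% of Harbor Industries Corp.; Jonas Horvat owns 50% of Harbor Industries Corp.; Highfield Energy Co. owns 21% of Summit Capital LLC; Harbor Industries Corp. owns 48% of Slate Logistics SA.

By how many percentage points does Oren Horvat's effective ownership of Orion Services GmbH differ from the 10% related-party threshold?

3.0914

By sibling attribution (R1), Oren Horvat is treated as also owning Jonas Horvat's interest in Harbor Industries Corp, giving 40% + 50% = 90%.
Chain via Highfield Energy Co. → Summit Capital LLC (R2): 26% × 21% × 69% = 3.7674% of Orion Services GmbH.
Chain via Harbor Industries Corp. → Oakhollow Manufacturing Inc. (R2): 90% × 74% × 14% = 9.324% of Orion Services GmbH.
Aggregating (R3): 3.7674% + 9.324% = 13.0914%.
13.0914% exceeds the 10% threshold by 3.0914 percentage points.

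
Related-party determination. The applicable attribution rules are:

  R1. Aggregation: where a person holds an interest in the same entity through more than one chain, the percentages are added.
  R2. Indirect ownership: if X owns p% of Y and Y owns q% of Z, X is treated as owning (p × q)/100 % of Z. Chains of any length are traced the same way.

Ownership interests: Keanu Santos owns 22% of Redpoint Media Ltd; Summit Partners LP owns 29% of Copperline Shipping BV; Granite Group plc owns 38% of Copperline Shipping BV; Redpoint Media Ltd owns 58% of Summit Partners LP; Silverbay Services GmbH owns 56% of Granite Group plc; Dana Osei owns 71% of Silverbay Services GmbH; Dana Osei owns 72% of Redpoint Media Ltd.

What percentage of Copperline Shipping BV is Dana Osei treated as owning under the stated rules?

Chain via Silverbay Services GmbH → Granite Group plc (R2): 71% × 56% × 38% = 15.1088% of Copperline Shipping BV.
Chain via Redpoint Media Ltd → Summit Partners LP (R2): 72% × 58% × 29% = 12.1104% of Copperline Shipping BV.
Aggregating (R1): 15.1088% + 12.1104% = 27.2192%.

27.2192%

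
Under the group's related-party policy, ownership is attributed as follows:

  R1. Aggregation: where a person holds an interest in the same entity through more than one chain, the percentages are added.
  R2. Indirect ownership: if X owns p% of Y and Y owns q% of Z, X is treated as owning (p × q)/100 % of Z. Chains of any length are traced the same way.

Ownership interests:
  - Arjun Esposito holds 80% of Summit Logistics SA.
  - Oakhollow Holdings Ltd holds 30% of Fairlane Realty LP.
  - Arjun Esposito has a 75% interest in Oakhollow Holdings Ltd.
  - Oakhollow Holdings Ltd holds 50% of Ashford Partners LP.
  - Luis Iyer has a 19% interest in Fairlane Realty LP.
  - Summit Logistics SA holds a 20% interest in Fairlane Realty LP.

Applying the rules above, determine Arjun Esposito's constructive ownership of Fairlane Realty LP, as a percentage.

Chain via Summit Logistics SA (R2): 80% × 20% = 16% of Fairlane Realty LP.
Chain via Oakhollow Holdings Ltd (R2): 75% × 30% = 22.5% of Fairlane Realty LP.
Aggregating (R1): 16% + 22.5% = 38.5%.

38.5%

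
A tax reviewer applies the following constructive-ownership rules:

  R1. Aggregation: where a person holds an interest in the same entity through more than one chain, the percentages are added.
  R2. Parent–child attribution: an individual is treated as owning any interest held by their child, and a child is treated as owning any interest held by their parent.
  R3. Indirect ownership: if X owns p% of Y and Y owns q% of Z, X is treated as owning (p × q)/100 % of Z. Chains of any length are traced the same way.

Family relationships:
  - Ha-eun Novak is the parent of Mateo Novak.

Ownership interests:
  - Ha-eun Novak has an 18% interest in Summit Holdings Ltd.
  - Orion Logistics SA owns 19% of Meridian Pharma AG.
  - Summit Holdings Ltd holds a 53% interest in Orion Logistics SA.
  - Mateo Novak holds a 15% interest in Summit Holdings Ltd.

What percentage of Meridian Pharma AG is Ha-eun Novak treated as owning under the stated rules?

3.3231%

By parent–child attribution (R2), Ha-eun Novak is treated as also owning Mateo Novak's interest in Summit Holdings Ltd, giving 18% + 15% = 33%.
Chain via Summit Holdings Ltd → Orion Logistics SA (R3): 33% × 53% × 19% = 3.3231% of Meridian Pharma AG.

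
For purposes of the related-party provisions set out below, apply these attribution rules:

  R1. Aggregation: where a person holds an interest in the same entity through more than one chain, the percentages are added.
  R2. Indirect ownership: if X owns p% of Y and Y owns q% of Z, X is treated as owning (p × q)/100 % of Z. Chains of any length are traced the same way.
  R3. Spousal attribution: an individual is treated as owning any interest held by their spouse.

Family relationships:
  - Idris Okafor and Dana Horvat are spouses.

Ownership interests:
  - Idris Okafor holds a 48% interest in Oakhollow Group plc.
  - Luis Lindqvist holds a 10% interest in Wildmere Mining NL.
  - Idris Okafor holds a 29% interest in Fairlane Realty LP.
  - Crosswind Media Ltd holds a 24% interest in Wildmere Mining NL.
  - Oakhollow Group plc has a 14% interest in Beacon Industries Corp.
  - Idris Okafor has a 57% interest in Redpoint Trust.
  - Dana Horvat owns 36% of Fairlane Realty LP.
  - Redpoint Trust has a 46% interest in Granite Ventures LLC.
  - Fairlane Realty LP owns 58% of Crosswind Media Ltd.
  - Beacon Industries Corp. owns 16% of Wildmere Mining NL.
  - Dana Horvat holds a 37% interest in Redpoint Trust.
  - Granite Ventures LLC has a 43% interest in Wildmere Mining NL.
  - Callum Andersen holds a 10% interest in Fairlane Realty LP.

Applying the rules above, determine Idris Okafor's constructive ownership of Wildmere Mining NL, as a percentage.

By spousal attribution (R3), Idris Okafor is treated as also owning Dana Horvat's interest in Redpoint Trust, giving 57% + 37% = 94%.
By spousal attribution (R3), Idris Okafor is treated as also owning Dana Horvat's interest in Fairlane Realty LP, giving 29% + 36% = 65%.
Chain via Oakhollow Group plc → Beacon Industries Corp. (R2): 48% × 14% × 16% = 1.0752% of Wildmere Mining NL.
Chain via Redpoint Trust → Granite Ventures LLC (R2): 94% × 46% × 43% = 18.5932% of Wildmere Mining NL.
Chain via Fairlane Realty LP → Crosswind Media Ltd (R2): 65% × 58% × 24% = 9.048% of Wildmere Mining NL.
Aggregating (R1): 1.0752% + 18.5932% + 9.048% = 28.7164%.

28.7164%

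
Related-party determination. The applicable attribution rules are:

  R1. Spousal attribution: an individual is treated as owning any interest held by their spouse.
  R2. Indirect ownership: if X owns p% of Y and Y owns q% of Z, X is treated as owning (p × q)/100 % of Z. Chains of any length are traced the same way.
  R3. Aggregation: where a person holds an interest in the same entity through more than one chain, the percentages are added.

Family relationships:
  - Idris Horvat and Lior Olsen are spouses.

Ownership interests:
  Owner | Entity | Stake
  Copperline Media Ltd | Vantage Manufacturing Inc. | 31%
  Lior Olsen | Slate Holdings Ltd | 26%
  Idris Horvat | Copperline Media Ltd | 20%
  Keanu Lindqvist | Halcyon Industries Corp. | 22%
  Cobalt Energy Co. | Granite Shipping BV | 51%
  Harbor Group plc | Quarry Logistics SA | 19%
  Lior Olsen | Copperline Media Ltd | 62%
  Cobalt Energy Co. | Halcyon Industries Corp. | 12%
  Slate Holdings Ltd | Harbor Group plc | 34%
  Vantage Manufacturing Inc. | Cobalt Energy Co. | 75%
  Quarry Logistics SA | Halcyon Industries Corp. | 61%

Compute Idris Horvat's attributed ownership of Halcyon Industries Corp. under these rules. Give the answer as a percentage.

By spousal attribution (R1), Idris Horvat is treated as also owning Lior Olsen's interest in Copperline Media Ltd, giving 20% + 62% = 82%.
By spousal attribution (R1), Idris Horvat is treated as owning Lior Olsen's 26% interest in Slate Holdings Ltd.
Chain via Copperline Media Ltd → Vantage Manufacturing Inc. → Cobalt Energy Co. (R2): 82% × 31% × 75% × 12% = 2.2878% of Halcyon Industries Corp.
Chain via Slate Holdings Ltd → Harbor Group plc → Quarry Logistics SA (R2): 26% × 34% × 19% × 61% = 1.024556% of Halcyon Industries Corp.
Aggregating (R3): 2.2878% + 1.024556% = 3.312356%.

3.312356%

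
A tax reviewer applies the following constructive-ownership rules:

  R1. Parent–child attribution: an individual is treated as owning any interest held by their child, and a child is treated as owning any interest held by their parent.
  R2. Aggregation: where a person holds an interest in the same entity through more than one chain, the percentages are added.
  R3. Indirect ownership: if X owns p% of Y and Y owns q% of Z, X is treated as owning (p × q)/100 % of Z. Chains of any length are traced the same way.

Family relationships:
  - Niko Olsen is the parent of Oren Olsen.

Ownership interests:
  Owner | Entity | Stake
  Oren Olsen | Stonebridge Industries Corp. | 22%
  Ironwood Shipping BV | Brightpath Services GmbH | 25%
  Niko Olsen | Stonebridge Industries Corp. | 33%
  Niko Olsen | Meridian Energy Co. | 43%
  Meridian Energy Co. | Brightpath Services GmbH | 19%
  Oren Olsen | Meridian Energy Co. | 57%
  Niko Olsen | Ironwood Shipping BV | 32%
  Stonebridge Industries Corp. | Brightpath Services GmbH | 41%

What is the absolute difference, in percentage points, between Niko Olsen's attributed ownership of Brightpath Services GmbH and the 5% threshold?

44.55

By parent–child attribution (R1), Niko Olsen is treated as also owning Oren Olsen's interest in Meridian Energy Co, giving 43% + 57% = 100%.
By parent–child attribution (R1), Niko Olsen is treated as also owning Oren Olsen's interest in Stonebridge Industries Corp, giving 33% + 22% = 55%.
Chain via Ironwood Shipping BV (R3): 32% × 25% = 8% of Brightpath Services GmbH.
Chain via Meridian Energy Co. (R3): 100% × 19% = 19% of Brightpath Services GmbH.
Chain via Stonebridge Industries Corp. (R3): 55% × 41% = 22.55% of Brightpath Services GmbH.
Aggregating (R2): 8% + 19% + 22.55% = 49.55%.
49.55% exceeds the 5% threshold by 44.55 percentage points.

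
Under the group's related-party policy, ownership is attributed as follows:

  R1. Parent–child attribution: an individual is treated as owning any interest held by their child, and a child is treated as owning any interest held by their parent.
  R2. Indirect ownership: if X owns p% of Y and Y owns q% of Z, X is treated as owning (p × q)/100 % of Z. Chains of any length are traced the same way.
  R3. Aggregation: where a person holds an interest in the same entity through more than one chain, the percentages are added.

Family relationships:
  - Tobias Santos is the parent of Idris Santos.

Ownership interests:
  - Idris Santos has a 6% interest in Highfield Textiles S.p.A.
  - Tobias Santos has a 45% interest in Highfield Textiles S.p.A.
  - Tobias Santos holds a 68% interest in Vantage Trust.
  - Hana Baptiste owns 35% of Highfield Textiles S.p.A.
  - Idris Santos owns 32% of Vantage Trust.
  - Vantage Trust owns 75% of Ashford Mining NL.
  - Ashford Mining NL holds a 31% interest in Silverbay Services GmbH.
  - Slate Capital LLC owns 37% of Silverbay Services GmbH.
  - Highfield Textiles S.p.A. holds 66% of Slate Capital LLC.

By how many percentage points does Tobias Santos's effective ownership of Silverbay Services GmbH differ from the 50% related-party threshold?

14.2958

By parent–child attribution (R1), Tobias Santos is treated as also owning Idris Santos's interest in Vantage Trust, giving 68% + 32% = 100%.
By parent–child attribution (R1), Tobias Santos is treated as also owning Idris Santos's interest in Highfield Textiles S.p.A, giving 45% + 6% = 51%.
Chain via Vantage Trust → Ashford Mining NL (R2): 100% × 75% × 31% = 23.25% of Silverbay Services GmbH.
Chain via Highfield Textiles S.p.A. → Slate Capital LLC (R2): 51% × 66% × 37% = 12.4542% of Silverbay Services GmbH.
Aggregating (R3): 23.25% + 12.4542% = 35.7042%.
35.7042% falls short of the 50% threshold by 14.2958 percentage points.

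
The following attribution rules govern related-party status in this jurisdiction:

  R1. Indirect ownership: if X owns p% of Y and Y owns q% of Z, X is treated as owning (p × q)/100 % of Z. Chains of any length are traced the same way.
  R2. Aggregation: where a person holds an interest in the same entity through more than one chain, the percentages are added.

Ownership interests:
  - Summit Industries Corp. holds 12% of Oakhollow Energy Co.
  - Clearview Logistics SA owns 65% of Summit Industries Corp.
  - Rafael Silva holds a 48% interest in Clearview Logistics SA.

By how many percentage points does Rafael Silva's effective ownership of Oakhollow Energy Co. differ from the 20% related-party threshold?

16.256

Chain via Clearview Logistics SA → Summit Industries Corp. (R1): 48% × 65% × 12% = 3.744% of Oakhollow Energy Co.
3.744% falls short of the 20% threshold by 16.256 percentage points.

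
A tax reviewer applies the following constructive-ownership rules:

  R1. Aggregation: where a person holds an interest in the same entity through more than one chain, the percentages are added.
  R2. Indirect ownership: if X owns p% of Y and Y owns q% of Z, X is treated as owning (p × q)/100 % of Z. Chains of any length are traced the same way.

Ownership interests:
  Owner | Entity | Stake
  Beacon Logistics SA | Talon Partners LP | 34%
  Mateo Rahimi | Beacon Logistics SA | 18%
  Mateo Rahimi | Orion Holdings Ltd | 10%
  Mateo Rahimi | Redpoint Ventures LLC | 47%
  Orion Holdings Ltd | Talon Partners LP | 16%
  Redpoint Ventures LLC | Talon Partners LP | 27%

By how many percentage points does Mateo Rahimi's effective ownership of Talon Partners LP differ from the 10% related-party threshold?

10.41

Chain via Beacon Logistics SA (R2): 18% × 34% = 6.12% of Talon Partners LP.
Chain via Orion Holdings Ltd (R2): 10% × 16% = 1.6% of Talon Partners LP.
Chain via Redpoint Ventures LLC (R2): 47% × 27% = 12.69% of Talon Partners LP.
Aggregating (R1): 6.12% + 1.6% + 12.69% = 20.41%.
20.41% exceeds the 10% threshold by 10.41 percentage points.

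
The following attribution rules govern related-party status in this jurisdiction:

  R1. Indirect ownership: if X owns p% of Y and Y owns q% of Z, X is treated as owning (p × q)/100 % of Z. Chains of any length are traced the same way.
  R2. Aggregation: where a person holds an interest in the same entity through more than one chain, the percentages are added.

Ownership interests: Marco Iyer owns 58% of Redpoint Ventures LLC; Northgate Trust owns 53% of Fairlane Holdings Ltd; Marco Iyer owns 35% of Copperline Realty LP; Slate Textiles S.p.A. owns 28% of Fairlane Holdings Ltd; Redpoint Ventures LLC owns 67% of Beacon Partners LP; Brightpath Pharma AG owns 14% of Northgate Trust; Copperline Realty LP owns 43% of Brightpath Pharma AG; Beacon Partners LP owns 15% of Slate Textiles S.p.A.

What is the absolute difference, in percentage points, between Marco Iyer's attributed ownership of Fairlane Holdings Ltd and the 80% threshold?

77.25117

Chain via Copperline Realty LP → Brightpath Pharma AG → Northgate Trust (R1): 35% × 43% × 14% × 53% = 1.11671% of Fairlane Holdings Ltd.
Chain via Redpoint Ventures LLC → Beacon Partners LP → Slate Textiles S.p.A. (R1): 58% × 67% × 15% × 28% = 1.63212% of Fairlane Holdings Ltd.
Aggregating (R2): 1.11671% + 1.63212% = 2.74883%.
2.74883% falls short of the 80% threshold by 77.25117 percentage points.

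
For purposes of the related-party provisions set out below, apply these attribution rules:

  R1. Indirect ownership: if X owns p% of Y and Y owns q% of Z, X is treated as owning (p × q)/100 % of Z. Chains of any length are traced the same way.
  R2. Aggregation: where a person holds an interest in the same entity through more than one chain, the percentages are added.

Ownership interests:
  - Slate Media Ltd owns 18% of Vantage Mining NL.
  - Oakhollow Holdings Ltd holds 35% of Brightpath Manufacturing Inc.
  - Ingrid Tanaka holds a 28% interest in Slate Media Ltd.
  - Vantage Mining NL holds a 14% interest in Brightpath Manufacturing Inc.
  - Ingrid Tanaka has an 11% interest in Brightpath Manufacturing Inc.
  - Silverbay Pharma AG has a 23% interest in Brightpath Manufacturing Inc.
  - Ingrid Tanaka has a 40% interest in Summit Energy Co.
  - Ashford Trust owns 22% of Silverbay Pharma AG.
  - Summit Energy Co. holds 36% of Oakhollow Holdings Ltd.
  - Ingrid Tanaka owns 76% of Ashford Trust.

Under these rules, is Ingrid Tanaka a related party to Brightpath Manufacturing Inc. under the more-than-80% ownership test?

No

Chain via Slate Media Ltd → Vantage Mining NL (R1): 28% × 18% × 14% = 0.7056% of Brightpath Manufacturing Inc.
Chain via Ashford Trust → Silverbay Pharma AG (R1): 76% × 22% × 23% = 3.8456% of Brightpath Manufacturing Inc.
Chain via Summit Energy Co. → Oakhollow Holdings Ltd (R1): 40% × 36% × 35% = 5.04% of Brightpath Manufacturing Inc.
Direct interest in Brightpath Manufacturing Inc: 11%.
Aggregating (R2): 0.7056% + 3.8456% + 5.04% + 11% = 20.5912%.
20.5912% does not exceed the 80% threshold, so Ingrid is not a related party to Brightpath Manufacturing Inc.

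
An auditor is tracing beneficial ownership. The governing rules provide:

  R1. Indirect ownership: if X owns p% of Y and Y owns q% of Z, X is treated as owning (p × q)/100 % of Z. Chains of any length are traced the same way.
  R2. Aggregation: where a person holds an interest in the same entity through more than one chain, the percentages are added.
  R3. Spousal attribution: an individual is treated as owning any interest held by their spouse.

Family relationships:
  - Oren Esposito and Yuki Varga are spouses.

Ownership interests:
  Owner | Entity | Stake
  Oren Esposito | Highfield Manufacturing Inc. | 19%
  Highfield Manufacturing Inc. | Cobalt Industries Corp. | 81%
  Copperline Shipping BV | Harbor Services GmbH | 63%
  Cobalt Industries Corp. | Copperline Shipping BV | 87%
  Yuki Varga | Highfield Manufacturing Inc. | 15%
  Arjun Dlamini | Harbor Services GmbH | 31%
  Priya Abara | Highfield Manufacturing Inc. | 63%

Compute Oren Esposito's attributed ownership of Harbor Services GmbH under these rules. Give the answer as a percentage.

By spousal attribution (R3), Oren Esposito is treated as also owning Yuki Varga's interest in Highfield Manufacturing Inc, giving 19% + 15% = 34%.
Chain via Highfield Manufacturing Inc. → Cobalt Industries Corp. → Copperline Shipping BV (R1): 34% × 81% × 87% × 63% = 15.094674% of Harbor Services GmbH.

15.094674%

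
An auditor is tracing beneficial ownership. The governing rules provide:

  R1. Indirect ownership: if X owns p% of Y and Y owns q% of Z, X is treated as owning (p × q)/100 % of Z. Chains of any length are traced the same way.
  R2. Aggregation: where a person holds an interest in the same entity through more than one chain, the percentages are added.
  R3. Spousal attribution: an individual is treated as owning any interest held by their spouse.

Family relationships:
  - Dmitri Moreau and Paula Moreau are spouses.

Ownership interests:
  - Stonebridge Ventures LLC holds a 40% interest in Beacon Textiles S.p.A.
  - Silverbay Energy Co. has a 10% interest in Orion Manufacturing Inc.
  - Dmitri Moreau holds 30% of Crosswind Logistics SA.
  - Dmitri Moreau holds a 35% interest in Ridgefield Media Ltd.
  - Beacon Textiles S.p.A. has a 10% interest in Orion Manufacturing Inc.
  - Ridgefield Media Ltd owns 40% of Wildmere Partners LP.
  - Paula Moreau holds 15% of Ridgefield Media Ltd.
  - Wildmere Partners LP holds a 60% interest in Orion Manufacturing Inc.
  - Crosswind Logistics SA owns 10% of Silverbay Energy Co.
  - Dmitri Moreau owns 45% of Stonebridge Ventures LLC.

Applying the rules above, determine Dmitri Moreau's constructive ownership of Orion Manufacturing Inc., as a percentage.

14.1%

By spousal attribution (R3), Dmitri Moreau is treated as also owning Paula Moreau's interest in Ridgefield Media Ltd, giving 35% + 15% = 50%.
Chain via Ridgefield Media Ltd → Wildmere Partners LP (R1): 50% × 40% × 60% = 12% of Orion Manufacturing Inc.
Chain via Stonebridge Ventures LLC → Beacon Textiles S.p.A. (R1): 45% × 40% × 10% = 1.8% of Orion Manufacturing Inc.
Chain via Crosswind Logistics SA → Silverbay Energy Co. (R1): 30% × 10% × 10% = 0.3% of Orion Manufacturing Inc.
Aggregating (R2): 12% + 1.8% + 0.3% = 14.1%.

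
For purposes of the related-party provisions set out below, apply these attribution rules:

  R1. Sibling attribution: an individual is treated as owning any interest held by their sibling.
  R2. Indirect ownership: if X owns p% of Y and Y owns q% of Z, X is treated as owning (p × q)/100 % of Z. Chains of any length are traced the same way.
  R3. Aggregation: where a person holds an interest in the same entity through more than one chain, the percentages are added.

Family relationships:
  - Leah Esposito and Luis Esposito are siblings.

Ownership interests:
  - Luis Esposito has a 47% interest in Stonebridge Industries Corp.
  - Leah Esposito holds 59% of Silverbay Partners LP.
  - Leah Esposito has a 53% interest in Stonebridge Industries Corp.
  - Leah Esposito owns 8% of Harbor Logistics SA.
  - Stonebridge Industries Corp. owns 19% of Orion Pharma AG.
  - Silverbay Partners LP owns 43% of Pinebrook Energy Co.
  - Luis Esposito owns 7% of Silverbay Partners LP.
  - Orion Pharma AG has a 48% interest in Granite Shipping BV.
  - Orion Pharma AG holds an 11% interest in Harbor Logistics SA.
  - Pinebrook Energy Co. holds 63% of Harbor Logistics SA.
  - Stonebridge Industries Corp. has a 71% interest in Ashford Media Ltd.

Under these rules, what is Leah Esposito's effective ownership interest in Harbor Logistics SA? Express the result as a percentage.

27.9694%

By sibling attribution (R1), Leah Esposito is treated as also owning Luis Esposito's interest in Stonebridge Industries Corp, giving 53% + 47% = 100%.
By sibling attribution (R1), Leah Esposito is treated as also owning Luis Esposito's interest in Silverbay Partners LP, giving 59% + 7% = 66%.
Chain via Stonebridge Industries Corp. → Orion Pharma AG (R2): 100% × 19% × 11% = 2.09% of Harbor Logistics SA.
Chain via Silverbay Partners LP → Pinebrook Energy Co. (R2): 66% × 43% × 63% = 17.8794% of Harbor Logistics SA.
Direct interest in Harbor Logistics SA: 8%.
Aggregating (R3): 2.09% + 17.8794% + 8% = 27.9694%.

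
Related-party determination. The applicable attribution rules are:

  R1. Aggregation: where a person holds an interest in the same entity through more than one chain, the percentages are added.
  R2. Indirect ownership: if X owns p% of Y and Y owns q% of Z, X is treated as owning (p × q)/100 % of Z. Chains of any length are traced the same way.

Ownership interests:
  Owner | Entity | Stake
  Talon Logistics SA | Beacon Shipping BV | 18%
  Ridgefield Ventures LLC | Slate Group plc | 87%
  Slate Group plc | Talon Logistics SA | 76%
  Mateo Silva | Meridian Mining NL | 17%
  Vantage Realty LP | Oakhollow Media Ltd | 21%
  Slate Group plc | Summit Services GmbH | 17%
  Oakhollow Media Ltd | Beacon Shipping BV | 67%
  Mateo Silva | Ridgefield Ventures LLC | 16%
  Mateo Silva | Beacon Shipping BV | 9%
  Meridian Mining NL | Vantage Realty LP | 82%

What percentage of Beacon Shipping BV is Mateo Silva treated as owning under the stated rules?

12.865614%

Chain via Ridgefield Ventures LLC → Slate Group plc → Talon Logistics SA (R2): 16% × 87% × 76% × 18% = 1.904256% of Beacon Shipping BV.
Chain via Meridian Mining NL → Vantage Realty LP → Oakhollow Media Ltd (R2): 17% × 82% × 21% × 67% = 1.961358% of Beacon Shipping BV.
Direct interest in Beacon Shipping BV: 9%.
Aggregating (R1): 1.904256% + 1.961358% + 9% = 12.865614%.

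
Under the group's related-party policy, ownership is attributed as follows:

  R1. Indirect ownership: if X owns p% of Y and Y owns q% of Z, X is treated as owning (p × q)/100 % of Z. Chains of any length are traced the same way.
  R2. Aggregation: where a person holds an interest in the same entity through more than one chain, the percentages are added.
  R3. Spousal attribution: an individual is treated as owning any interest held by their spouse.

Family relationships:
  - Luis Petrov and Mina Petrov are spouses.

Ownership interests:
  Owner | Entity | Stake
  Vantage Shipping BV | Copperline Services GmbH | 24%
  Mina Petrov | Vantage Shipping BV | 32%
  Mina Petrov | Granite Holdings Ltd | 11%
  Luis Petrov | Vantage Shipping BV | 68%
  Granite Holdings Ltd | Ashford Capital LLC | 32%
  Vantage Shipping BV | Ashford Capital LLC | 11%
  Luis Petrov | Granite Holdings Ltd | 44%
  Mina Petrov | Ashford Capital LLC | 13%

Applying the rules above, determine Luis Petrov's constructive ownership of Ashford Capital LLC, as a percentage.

41.6%

By spousal attribution (R3), Luis Petrov is treated as also owning Mina Petrov's interest in Granite Holdings Ltd, giving 44% + 11% = 55%.
By spousal attribution (R3), Luis Petrov is treated as also owning Mina Petrov's interest in Vantage Shipping BV, giving 68% + 32% = 100%.
By spousal attribution (R3), Luis Petrov is treated as owning Mina Petrov's 13% interest in Ashford Capital LLC.
Chain via Granite Holdings Ltd (R1): 55% × 32% = 17.6% of Ashford Capital LLC.
Chain via Vantage Shipping BV (R1): 100% × 11% = 11% of Ashford Capital LLC.
Direct interest in Ashford Capital LLC: 13%.
Aggregating (R2): 17.6% + 11% + 13% = 41.6%.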